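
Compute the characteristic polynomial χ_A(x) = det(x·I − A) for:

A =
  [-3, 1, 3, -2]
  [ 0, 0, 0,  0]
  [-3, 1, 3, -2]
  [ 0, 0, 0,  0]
x^4

Expanding det(x·I − A) (e.g. by cofactor expansion or by noting that A is similar to its Jordan form J, which has the same characteristic polynomial as A) gives
  χ_A(x) = x^4
which factors as x^4. The eigenvalues (with algebraic multiplicities) are λ = 0 with multiplicity 4.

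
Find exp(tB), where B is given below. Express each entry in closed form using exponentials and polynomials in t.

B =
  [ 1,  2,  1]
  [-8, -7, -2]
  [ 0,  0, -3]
e^{tB} =
  [4*t*exp(-3*t) + exp(-3*t), 2*t*exp(-3*t), t*exp(-3*t)]
  [-8*t*exp(-3*t), -4*t*exp(-3*t) + exp(-3*t), -2*t*exp(-3*t)]
  [0, 0, exp(-3*t)]

Strategy: write B = P · J · P⁻¹ where J is a Jordan canonical form, so e^{tB} = P · e^{tJ} · P⁻¹, and e^{tJ} can be computed block-by-block.

B has Jordan form
J =
  [-3,  1,  0]
  [ 0, -3,  0]
  [ 0,  0, -3]
(up to reordering of blocks).

Per-block formulas:
  For a 2×2 Jordan block J_2(-3): exp(t · J_2(-3)) = e^(-3t)·(I + t·N), where N is the 2×2 nilpotent shift.
  For a 1×1 block at λ = -3: exp(t · [-3]) = [e^(-3t)].

After assembling e^{tJ} and conjugating by P, we get:

e^{tB} =
  [4*t*exp(-3*t) + exp(-3*t), 2*t*exp(-3*t), t*exp(-3*t)]
  [-8*t*exp(-3*t), -4*t*exp(-3*t) + exp(-3*t), -2*t*exp(-3*t)]
  [0, 0, exp(-3*t)]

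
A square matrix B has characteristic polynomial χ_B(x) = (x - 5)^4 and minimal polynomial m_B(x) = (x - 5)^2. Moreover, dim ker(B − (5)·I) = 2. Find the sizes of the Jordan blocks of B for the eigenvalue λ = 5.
Block sizes for λ = 5: [2, 2]

Step 1 — from the characteristic polynomial, algebraic multiplicity of λ = 5 is 4. From dim ker(B − (5)·I) = 2, there are exactly 2 Jordan blocks for λ = 5.
Step 2 — from the minimal polynomial, the factor (x − 5)^2 tells us the largest block for λ = 5 has size 2.
Step 3 — with total size 4, 2 blocks, and largest block 2, the block sizes (in nonincreasing order) are [2, 2].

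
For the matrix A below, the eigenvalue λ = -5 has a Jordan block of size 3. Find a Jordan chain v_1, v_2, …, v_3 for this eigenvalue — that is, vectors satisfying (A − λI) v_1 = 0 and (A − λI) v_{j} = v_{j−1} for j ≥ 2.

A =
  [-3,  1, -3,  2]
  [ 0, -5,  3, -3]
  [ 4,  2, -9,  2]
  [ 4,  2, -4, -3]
A Jordan chain for λ = -5 of length 3:
v_1 = (1, 0, 2, 2)ᵀ
v_2 = (-3, 3, -4, -4)ᵀ
v_3 = (0, 0, 1, 0)ᵀ

Let N = A − (-5)·I. We want v_3 with N^3 v_3 = 0 but N^2 v_3 ≠ 0; then v_{j-1} := N · v_j for j = 3, …, 2.

Pick v_3 = (0, 0, 1, 0)ᵀ.
Then v_2 = N · v_3 = (-3, 3, -4, -4)ᵀ.
Then v_1 = N · v_2 = (1, 0, 2, 2)ᵀ.

Sanity check: (A − (-5)·I) v_1 = (0, 0, 0, 0)ᵀ = 0. ✓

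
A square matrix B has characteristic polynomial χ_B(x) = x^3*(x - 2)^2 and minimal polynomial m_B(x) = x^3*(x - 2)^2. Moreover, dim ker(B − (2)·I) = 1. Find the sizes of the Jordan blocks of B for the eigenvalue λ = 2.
Block sizes for λ = 2: [2]

Step 1 — from the characteristic polynomial, algebraic multiplicity of λ = 2 is 2. From dim ker(B − (2)·I) = 1, there are exactly 1 Jordan blocks for λ = 2.
Step 2 — from the minimal polynomial, the factor (x − 2)^2 tells us the largest block for λ = 2 has size 2.
Step 3 — with total size 2, 1 blocks, and largest block 2, the block sizes (in nonincreasing order) are [2].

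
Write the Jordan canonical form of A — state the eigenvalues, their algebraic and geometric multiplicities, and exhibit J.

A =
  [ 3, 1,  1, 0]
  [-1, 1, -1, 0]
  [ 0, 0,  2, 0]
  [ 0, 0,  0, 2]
J_2(2) ⊕ J_1(2) ⊕ J_1(2)

The characteristic polynomial is
  det(x·I − A) = x^4 - 8*x^3 + 24*x^2 - 32*x + 16 = (x - 2)^4

Eigenvalues and multiplicities (the geometric multiplicity of λ is n − rank(A − λI), which equals the number of Jordan blocks for λ):
  λ = 2: algebraic multiplicity = 4, geometric multiplicity = 3

Determining the block sizes for each eigenvalue:
  λ = 2: 3 blocks summing to 4 forces exactly one block of size 2 and the rest size 1 → block sizes [2, 1, 1]

Assembling the blocks gives a Jordan form
J =
  [2, 1, 0, 0]
  [0, 2, 0, 0]
  [0, 0, 2, 0]
  [0, 0, 0, 2]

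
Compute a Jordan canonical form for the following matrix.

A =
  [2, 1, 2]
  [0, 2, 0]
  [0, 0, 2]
J_2(2) ⊕ J_1(2)

The characteristic polynomial is
  det(x·I − A) = x^3 - 6*x^2 + 12*x - 8 = (x - 2)^3

Eigenvalues and multiplicities (the geometric multiplicity of λ is n − rank(A − λI), which equals the number of Jordan blocks for λ):
  λ = 2: algebraic multiplicity = 3, geometric multiplicity = 2

Determining the block sizes for each eigenvalue:
  λ = 2: 2 blocks summing to 3 forces exactly one block of size 2 and the rest size 1 → block sizes [2, 1]

Assembling the blocks gives a Jordan form
J =
  [2, 1, 0]
  [0, 2, 0]
  [0, 0, 2]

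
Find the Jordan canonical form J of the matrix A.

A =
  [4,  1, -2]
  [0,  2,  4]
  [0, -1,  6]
J_2(4) ⊕ J_1(4)

The characteristic polynomial is
  det(x·I − A) = x^3 - 12*x^2 + 48*x - 64 = (x - 4)^3

Eigenvalues and multiplicities (the geometric multiplicity of λ is n − rank(A − λI), which equals the number of Jordan blocks for λ):
  λ = 4: algebraic multiplicity = 3, geometric multiplicity = 2

Determining the block sizes for each eigenvalue:
  λ = 4: 2 blocks summing to 3 forces exactly one block of size 2 and the rest size 1 → block sizes [2, 1]

Assembling the blocks gives a Jordan form
J =
  [4, 1, 0]
  [0, 4, 0]
  [0, 0, 4]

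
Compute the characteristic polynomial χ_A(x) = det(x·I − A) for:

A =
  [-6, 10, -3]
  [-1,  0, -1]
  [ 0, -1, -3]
x^3 + 9*x^2 + 27*x + 27

Expanding det(x·I − A) (e.g. by cofactor expansion or by noting that A is similar to its Jordan form J, which has the same characteristic polynomial as A) gives
  χ_A(x) = x^3 + 9*x^2 + 27*x + 27
which factors as (x + 3)^3. The eigenvalues (with algebraic multiplicities) are λ = -3 with multiplicity 3.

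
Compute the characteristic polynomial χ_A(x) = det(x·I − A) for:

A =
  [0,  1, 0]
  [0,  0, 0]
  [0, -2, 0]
x^3

Expanding det(x·I − A) (e.g. by cofactor expansion or by noting that A is similar to its Jordan form J, which has the same characteristic polynomial as A) gives
  χ_A(x) = x^3
which factors as x^3. The eigenvalues (with algebraic multiplicities) are λ = 0 with multiplicity 3.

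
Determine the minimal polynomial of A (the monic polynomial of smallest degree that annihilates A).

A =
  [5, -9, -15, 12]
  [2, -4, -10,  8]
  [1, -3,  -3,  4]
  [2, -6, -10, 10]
x^2 - 4*x + 4

The characteristic polynomial is χ_A(x) = (x - 2)^4, so the eigenvalues are known. The minimal polynomial is
  m_A(x) = Π_λ (x − λ)^{k_λ}
where k_λ is the size of the *largest* Jordan block for λ (equivalently, the smallest k with (A − λI)^k v = 0 for every generalised eigenvector v of λ).

  λ = 2: largest Jordan block has size 2, contributing (x − 2)^2

So m_A(x) = (x - 2)^2 = x^2 - 4*x + 4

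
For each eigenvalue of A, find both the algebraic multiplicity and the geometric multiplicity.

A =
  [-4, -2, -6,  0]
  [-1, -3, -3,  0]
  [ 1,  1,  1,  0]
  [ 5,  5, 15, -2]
λ = -2: alg = 4, geom = 3

Step 1 — factor the characteristic polynomial to read off the algebraic multiplicities:
  χ_A(x) = (x + 2)^4

Step 2 — compute geometric multiplicities via the rank-nullity identity g(λ) = n − rank(A − λI):
  rank(A − (-2)·I) = 1, so dim ker(A − (-2)·I) = n − 1 = 3

Summary:
  λ = -2: algebraic multiplicity = 4, geometric multiplicity = 3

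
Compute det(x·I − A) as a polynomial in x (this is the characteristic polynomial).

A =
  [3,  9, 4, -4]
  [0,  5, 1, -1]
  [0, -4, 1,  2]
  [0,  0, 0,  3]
x^4 - 12*x^3 + 54*x^2 - 108*x + 81

Expanding det(x·I − A) (e.g. by cofactor expansion or by noting that A is similar to its Jordan form J, which has the same characteristic polynomial as A) gives
  χ_A(x) = x^4 - 12*x^3 + 54*x^2 - 108*x + 81
which factors as (x - 3)^4. The eigenvalues (with algebraic multiplicities) are λ = 3 with multiplicity 4.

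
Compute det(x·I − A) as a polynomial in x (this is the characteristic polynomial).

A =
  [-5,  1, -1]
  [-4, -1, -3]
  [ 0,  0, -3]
x^3 + 9*x^2 + 27*x + 27

Expanding det(x·I − A) (e.g. by cofactor expansion or by noting that A is similar to its Jordan form J, which has the same characteristic polynomial as A) gives
  χ_A(x) = x^3 + 9*x^2 + 27*x + 27
which factors as (x + 3)^3. The eigenvalues (with algebraic multiplicities) are λ = -3 with multiplicity 3.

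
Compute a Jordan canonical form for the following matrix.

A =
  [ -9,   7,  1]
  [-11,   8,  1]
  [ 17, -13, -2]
J_3(-1)

The characteristic polynomial is
  det(x·I − A) = x^3 + 3*x^2 + 3*x + 1 = (x + 1)^3

Eigenvalues and multiplicities (the geometric multiplicity of λ is n − rank(A − λI), which equals the number of Jordan blocks for λ):
  λ = -1: algebraic multiplicity = 3, geometric multiplicity = 1

Determining the block sizes for each eigenvalue:
  λ = -1: one block (gm = 1), so the single block has size am = 3 → block sizes [3]

Assembling the blocks gives a Jordan form
J =
  [-1,  1,  0]
  [ 0, -1,  1]
  [ 0,  0, -1]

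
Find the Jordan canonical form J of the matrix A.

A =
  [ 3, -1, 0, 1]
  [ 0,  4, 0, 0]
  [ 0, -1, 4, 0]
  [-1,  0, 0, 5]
J_3(4) ⊕ J_1(4)

The characteristic polynomial is
  det(x·I − A) = x^4 - 16*x^3 + 96*x^2 - 256*x + 256 = (x - 4)^4

Eigenvalues and multiplicities (the geometric multiplicity of λ is n − rank(A − λI), which equals the number of Jordan blocks for λ):
  λ = 4: algebraic multiplicity = 4, geometric multiplicity = 2

Determining the block sizes for each eigenvalue:
  λ = 4: with am = 4 and gm = 2, the partition is not yet determined (e.g. several partitions of 4 into 2 parts exist). Let N = A − (4)·I. Computing rank(N^1) = 2, rank(N^2) = 1, rank(N^3) = 0; the number of blocks of size ≥ j is rank(N^{j−1}) − rank(N^j), giving [2, 1, 1]. So we have 1 block(s) of size 3, 1 block(s) of size 1 → block sizes [3, 1]

Assembling the blocks gives a Jordan form
J =
  [4, 1, 0, 0]
  [0, 4, 1, 0]
  [0, 0, 4, 0]
  [0, 0, 0, 4]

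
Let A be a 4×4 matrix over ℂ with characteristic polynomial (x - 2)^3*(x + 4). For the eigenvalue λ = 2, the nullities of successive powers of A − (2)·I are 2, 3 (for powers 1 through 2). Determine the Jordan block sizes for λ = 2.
Block sizes for λ = 2: [2, 1]

From the dimensions of kernels of powers, the number of Jordan blocks of size at least j is d_j − d_{j−1} where d_j = dim ker(N^j) (with d_0 = 0). Computing the differences gives [2, 1].
The number of blocks of size exactly k is (#blocks of size ≥ k) − (#blocks of size ≥ k + 1), so the partition is: 1 block(s) of size 1, 1 block(s) of size 2.
In nonincreasing order the block sizes are [2, 1].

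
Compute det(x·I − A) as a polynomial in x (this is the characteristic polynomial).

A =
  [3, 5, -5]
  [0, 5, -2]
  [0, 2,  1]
x^3 - 9*x^2 + 27*x - 27

Expanding det(x·I − A) (e.g. by cofactor expansion or by noting that A is similar to its Jordan form J, which has the same characteristic polynomial as A) gives
  χ_A(x) = x^3 - 9*x^2 + 27*x - 27
which factors as (x - 3)^3. The eigenvalues (with algebraic multiplicities) are λ = 3 with multiplicity 3.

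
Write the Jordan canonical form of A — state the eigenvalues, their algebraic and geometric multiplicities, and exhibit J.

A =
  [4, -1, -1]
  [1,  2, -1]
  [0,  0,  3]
J_2(3) ⊕ J_1(3)

The characteristic polynomial is
  det(x·I − A) = x^3 - 9*x^2 + 27*x - 27 = (x - 3)^3

Eigenvalues and multiplicities (the geometric multiplicity of λ is n − rank(A − λI), which equals the number of Jordan blocks for λ):
  λ = 3: algebraic multiplicity = 3, geometric multiplicity = 2

Determining the block sizes for each eigenvalue:
  λ = 3: 2 blocks summing to 3 forces exactly one block of size 2 and the rest size 1 → block sizes [2, 1]

Assembling the blocks gives a Jordan form
J =
  [3, 1, 0]
  [0, 3, 0]
  [0, 0, 3]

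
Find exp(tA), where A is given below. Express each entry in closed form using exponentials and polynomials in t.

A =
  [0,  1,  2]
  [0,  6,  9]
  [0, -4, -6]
e^{tA} =
  [1, -t^2 + t, -3*t^2/2 + 2*t]
  [0, 6*t + 1, 9*t]
  [0, -4*t, 1 - 6*t]

Strategy: write A = P · J · P⁻¹ where J is a Jordan canonical form, so e^{tA} = P · e^{tJ} · P⁻¹, and e^{tJ} can be computed block-by-block.

A has Jordan form
J =
  [0, 1, 0]
  [0, 0, 1]
  [0, 0, 0]
(up to reordering of blocks).

Per-block formulas:
  For a 3×3 Jordan block J_3(0): exp(t · J_3(0)) = e^(0t)·(I + t·N + (t^2/2)·N^2), where N is the 3×3 nilpotent shift.

After assembling e^{tJ} and conjugating by P, we get:

e^{tA} =
  [1, -t^2 + t, -3*t^2/2 + 2*t]
  [0, 6*t + 1, 9*t]
  [0, -4*t, 1 - 6*t]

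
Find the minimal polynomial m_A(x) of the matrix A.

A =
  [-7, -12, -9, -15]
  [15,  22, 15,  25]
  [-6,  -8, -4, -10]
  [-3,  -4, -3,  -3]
x^2 - 4*x + 4

The characteristic polynomial is χ_A(x) = (x - 2)^4, so the eigenvalues are known. The minimal polynomial is
  m_A(x) = Π_λ (x − λ)^{k_λ}
where k_λ is the size of the *largest* Jordan block for λ (equivalently, the smallest k with (A − λI)^k v = 0 for every generalised eigenvector v of λ).

  λ = 2: largest Jordan block has size 2, contributing (x − 2)^2

So m_A(x) = (x - 2)^2 = x^2 - 4*x + 4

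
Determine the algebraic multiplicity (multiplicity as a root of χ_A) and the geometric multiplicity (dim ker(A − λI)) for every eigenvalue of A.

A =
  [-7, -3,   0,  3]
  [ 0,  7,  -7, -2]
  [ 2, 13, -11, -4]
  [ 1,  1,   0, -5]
λ = -4: alg = 4, geom = 2

Step 1 — factor the characteristic polynomial to read off the algebraic multiplicities:
  χ_A(x) = (x + 4)^4

Step 2 — compute geometric multiplicities via the rank-nullity identity g(λ) = n − rank(A − λI):
  rank(A − (-4)·I) = 2, so dim ker(A − (-4)·I) = n − 2 = 2

Summary:
  λ = -4: algebraic multiplicity = 4, geometric multiplicity = 2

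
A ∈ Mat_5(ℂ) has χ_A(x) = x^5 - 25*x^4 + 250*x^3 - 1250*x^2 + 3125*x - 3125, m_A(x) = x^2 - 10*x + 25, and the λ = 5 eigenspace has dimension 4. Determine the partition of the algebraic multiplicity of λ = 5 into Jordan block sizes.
Block sizes for λ = 5: [2, 1, 1, 1]

Step 1 — from the characteristic polynomial, algebraic multiplicity of λ = 5 is 5. From dim ker(A − (5)·I) = 4, there are exactly 4 Jordan blocks for λ = 5.
Step 2 — from the minimal polynomial, the factor (x − 5)^2 tells us the largest block for λ = 5 has size 2.
Step 3 — with total size 5, 4 blocks, and largest block 2, the block sizes (in nonincreasing order) are [2, 1, 1, 1].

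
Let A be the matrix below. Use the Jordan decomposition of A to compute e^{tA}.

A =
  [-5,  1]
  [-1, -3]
e^{tA} =
  [-t*exp(-4*t) + exp(-4*t), t*exp(-4*t)]
  [-t*exp(-4*t), t*exp(-4*t) + exp(-4*t)]

Strategy: write A = P · J · P⁻¹ where J is a Jordan canonical form, so e^{tA} = P · e^{tJ} · P⁻¹, and e^{tJ} can be computed block-by-block.

A has Jordan form
J =
  [-4,  1]
  [ 0, -4]
(up to reordering of blocks).

Per-block formulas:
  For a 2×2 Jordan block J_2(-4): exp(t · J_2(-4)) = e^(-4t)·(I + t·N), where N is the 2×2 nilpotent shift.

After assembling e^{tJ} and conjugating by P, we get:

e^{tA} =
  [-t*exp(-4*t) + exp(-4*t), t*exp(-4*t)]
  [-t*exp(-4*t), t*exp(-4*t) + exp(-4*t)]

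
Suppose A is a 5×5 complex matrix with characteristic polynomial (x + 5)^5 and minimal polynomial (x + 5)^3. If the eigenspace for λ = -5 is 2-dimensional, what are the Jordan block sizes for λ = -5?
Block sizes for λ = -5: [3, 2]

Step 1 — from the characteristic polynomial, algebraic multiplicity of λ = -5 is 5. From dim ker(A − (-5)·I) = 2, there are exactly 2 Jordan blocks for λ = -5.
Step 2 — from the minimal polynomial, the factor (x + 5)^3 tells us the largest block for λ = -5 has size 3.
Step 3 — with total size 5, 2 blocks, and largest block 3, the block sizes (in nonincreasing order) are [3, 2].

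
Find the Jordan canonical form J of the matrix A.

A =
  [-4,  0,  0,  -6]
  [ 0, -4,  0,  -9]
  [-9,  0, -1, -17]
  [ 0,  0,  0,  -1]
J_1(-4) ⊕ J_1(-4) ⊕ J_2(-1)

The characteristic polynomial is
  det(x·I − A) = x^4 + 10*x^3 + 33*x^2 + 40*x + 16 = (x + 1)^2*(x + 4)^2

Eigenvalues and multiplicities (the geometric multiplicity of λ is n − rank(A − λI), which equals the number of Jordan blocks for λ):
  λ = -4: algebraic multiplicity = 2, geometric multiplicity = 2
  λ = -1: algebraic multiplicity = 2, geometric multiplicity = 1

Determining the block sizes for each eigenvalue:
  λ = -4: gm = am = 2, so every block has size 1 → block sizes [1, 1]
  λ = -1: one block (gm = 1), so the single block has size am = 2 → block sizes [2]

Assembling the blocks gives a Jordan form
J =
  [-4,  0,  0,  0]
  [ 0, -4,  0,  0]
  [ 0,  0, -1,  1]
  [ 0,  0,  0, -1]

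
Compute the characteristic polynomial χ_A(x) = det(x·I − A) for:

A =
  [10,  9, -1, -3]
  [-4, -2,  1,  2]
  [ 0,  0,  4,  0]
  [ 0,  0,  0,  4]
x^4 - 16*x^3 + 96*x^2 - 256*x + 256

Expanding det(x·I − A) (e.g. by cofactor expansion or by noting that A is similar to its Jordan form J, which has the same characteristic polynomial as A) gives
  χ_A(x) = x^4 - 16*x^3 + 96*x^2 - 256*x + 256
which factors as (x - 4)^4. The eigenvalues (with algebraic multiplicities) are λ = 4 with multiplicity 4.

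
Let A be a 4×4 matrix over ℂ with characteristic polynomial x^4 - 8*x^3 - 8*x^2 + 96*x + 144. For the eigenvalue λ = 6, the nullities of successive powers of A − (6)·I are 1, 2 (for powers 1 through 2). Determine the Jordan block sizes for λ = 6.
Block sizes for λ = 6: [2]

From the dimensions of kernels of powers, the number of Jordan blocks of size at least j is d_j − d_{j−1} where d_j = dim ker(N^j) (with d_0 = 0). Computing the differences gives [1, 1].
The number of blocks of size exactly k is (#blocks of size ≥ k) − (#blocks of size ≥ k + 1), so the partition is: 1 block(s) of size 2.
In nonincreasing order the block sizes are [2].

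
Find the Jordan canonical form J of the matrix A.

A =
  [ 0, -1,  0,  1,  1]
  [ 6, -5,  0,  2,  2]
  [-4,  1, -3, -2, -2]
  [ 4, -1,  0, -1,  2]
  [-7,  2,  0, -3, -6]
J_2(-3) ⊕ J_2(-3) ⊕ J_1(-3)

The characteristic polynomial is
  det(x·I − A) = x^5 + 15*x^4 + 90*x^3 + 270*x^2 + 405*x + 243 = (x + 3)^5

Eigenvalues and multiplicities (the geometric multiplicity of λ is n − rank(A − λI), which equals the number of Jordan blocks for λ):
  λ = -3: algebraic multiplicity = 5, geometric multiplicity = 3

Determining the block sizes for each eigenvalue:
  λ = -3: with am = 5 and gm = 3, the partition is not yet determined (e.g. several partitions of 5 into 3 parts exist). Let N = A − (-3)·I. Computing rank(N^1) = 2, rank(N^2) = 0; the number of blocks of size ≥ j is rank(N^{j−1}) − rank(N^j), giving [3, 2]. So we have 2 block(s) of size 2, 1 block(s) of size 1 → block sizes [2, 2, 1]

Assembling the blocks gives a Jordan form
J =
  [-3,  1,  0,  0,  0]
  [ 0, -3,  0,  0,  0]
  [ 0,  0, -3,  1,  0]
  [ 0,  0,  0, -3,  0]
  [ 0,  0,  0,  0, -3]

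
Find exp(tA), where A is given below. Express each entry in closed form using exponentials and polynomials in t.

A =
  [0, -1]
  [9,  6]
e^{tA} =
  [-3*t*exp(3*t) + exp(3*t), -t*exp(3*t)]
  [9*t*exp(3*t), 3*t*exp(3*t) + exp(3*t)]

Strategy: write A = P · J · P⁻¹ where J is a Jordan canonical form, so e^{tA} = P · e^{tJ} · P⁻¹, and e^{tJ} can be computed block-by-block.

A has Jordan form
J =
  [3, 1]
  [0, 3]
(up to reordering of blocks).

Per-block formulas:
  For a 2×2 Jordan block J_2(3): exp(t · J_2(3)) = e^(3t)·(I + t·N), where N is the 2×2 nilpotent shift.

After assembling e^{tJ} and conjugating by P, we get:

e^{tA} =
  [-3*t*exp(3*t) + exp(3*t), -t*exp(3*t)]
  [9*t*exp(3*t), 3*t*exp(3*t) + exp(3*t)]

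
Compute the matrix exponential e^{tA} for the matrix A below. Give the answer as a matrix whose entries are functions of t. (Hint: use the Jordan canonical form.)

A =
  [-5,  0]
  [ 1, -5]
e^{tA} =
  [exp(-5*t), 0]
  [t*exp(-5*t), exp(-5*t)]

Strategy: write A = P · J · P⁻¹ where J is a Jordan canonical form, so e^{tA} = P · e^{tJ} · P⁻¹, and e^{tJ} can be computed block-by-block.

A has Jordan form
J =
  [-5,  1]
  [ 0, -5]
(up to reordering of blocks).

Per-block formulas:
  For a 2×2 Jordan block J_2(-5): exp(t · J_2(-5)) = e^(-5t)·(I + t·N), where N is the 2×2 nilpotent shift.

After assembling e^{tJ} and conjugating by P, we get:

e^{tA} =
  [exp(-5*t), 0]
  [t*exp(-5*t), exp(-5*t)]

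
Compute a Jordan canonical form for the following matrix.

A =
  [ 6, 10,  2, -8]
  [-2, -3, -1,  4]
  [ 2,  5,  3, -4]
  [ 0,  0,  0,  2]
J_2(2) ⊕ J_1(2) ⊕ J_1(2)

The characteristic polynomial is
  det(x·I − A) = x^4 - 8*x^3 + 24*x^2 - 32*x + 16 = (x - 2)^4

Eigenvalues and multiplicities (the geometric multiplicity of λ is n − rank(A − λI), which equals the number of Jordan blocks for λ):
  λ = 2: algebraic multiplicity = 4, geometric multiplicity = 3

Determining the block sizes for each eigenvalue:
  λ = 2: 3 blocks summing to 4 forces exactly one block of size 2 and the rest size 1 → block sizes [2, 1, 1]

Assembling the blocks gives a Jordan form
J =
  [2, 1, 0, 0]
  [0, 2, 0, 0]
  [0, 0, 2, 0]
  [0, 0, 0, 2]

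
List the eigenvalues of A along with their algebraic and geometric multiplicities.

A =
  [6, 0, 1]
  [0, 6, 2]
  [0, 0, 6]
λ = 6: alg = 3, geom = 2

Step 1 — factor the characteristic polynomial to read off the algebraic multiplicities:
  χ_A(x) = (x - 6)^3

Step 2 — compute geometric multiplicities via the rank-nullity identity g(λ) = n − rank(A − λI):
  rank(A − (6)·I) = 1, so dim ker(A − (6)·I) = n − 1 = 2

Summary:
  λ = 6: algebraic multiplicity = 3, geometric multiplicity = 2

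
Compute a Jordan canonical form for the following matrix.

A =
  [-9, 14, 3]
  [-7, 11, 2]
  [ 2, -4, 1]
J_3(1)

The characteristic polynomial is
  det(x·I − A) = x^3 - 3*x^2 + 3*x - 1 = (x - 1)^3

Eigenvalues and multiplicities (the geometric multiplicity of λ is n − rank(A − λI), which equals the number of Jordan blocks for λ):
  λ = 1: algebraic multiplicity = 3, geometric multiplicity = 1

Determining the block sizes for each eigenvalue:
  λ = 1: one block (gm = 1), so the single block has size am = 3 → block sizes [3]

Assembling the blocks gives a Jordan form
J =
  [1, 1, 0]
  [0, 1, 1]
  [0, 0, 1]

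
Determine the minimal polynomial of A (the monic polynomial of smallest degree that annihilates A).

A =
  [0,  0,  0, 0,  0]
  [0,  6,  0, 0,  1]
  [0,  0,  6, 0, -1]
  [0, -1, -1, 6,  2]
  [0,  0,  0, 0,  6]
x^3 - 12*x^2 + 36*x

The characteristic polynomial is χ_A(x) = x*(x - 6)^4, so the eigenvalues are known. The minimal polynomial is
  m_A(x) = Π_λ (x − λ)^{k_λ}
where k_λ is the size of the *largest* Jordan block for λ (equivalently, the smallest k with (A − λI)^k v = 0 for every generalised eigenvector v of λ).

  λ = 0: largest Jordan block has size 1, contributing (x − 0)
  λ = 6: largest Jordan block has size 2, contributing (x − 6)^2

So m_A(x) = x*(x - 6)^2 = x^3 - 12*x^2 + 36*x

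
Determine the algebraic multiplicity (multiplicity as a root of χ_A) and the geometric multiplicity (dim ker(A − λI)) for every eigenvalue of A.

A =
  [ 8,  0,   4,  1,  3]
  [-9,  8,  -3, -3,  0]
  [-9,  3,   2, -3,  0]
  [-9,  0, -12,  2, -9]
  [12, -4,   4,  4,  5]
λ = 5: alg = 5, geom = 3

Step 1 — factor the characteristic polynomial to read off the algebraic multiplicities:
  χ_A(x) = (x - 5)^5

Step 2 — compute geometric multiplicities via the rank-nullity identity g(λ) = n − rank(A − λI):
  rank(A − (5)·I) = 2, so dim ker(A − (5)·I) = n − 2 = 3

Summary:
  λ = 5: algebraic multiplicity = 5, geometric multiplicity = 3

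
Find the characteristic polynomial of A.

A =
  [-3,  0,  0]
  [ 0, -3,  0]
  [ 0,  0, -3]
x^3 + 9*x^2 + 27*x + 27

Expanding det(x·I − A) (e.g. by cofactor expansion or by noting that A is similar to its Jordan form J, which has the same characteristic polynomial as A) gives
  χ_A(x) = x^3 + 9*x^2 + 27*x + 27
which factors as (x + 3)^3. The eigenvalues (with algebraic multiplicities) are λ = -3 with multiplicity 3.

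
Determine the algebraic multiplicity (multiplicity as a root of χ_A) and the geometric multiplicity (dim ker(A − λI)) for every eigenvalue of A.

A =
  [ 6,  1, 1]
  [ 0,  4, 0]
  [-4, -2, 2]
λ = 4: alg = 3, geom = 2

Step 1 — factor the characteristic polynomial to read off the algebraic multiplicities:
  χ_A(x) = (x - 4)^3

Step 2 — compute geometric multiplicities via the rank-nullity identity g(λ) = n − rank(A − λI):
  rank(A − (4)·I) = 1, so dim ker(A − (4)·I) = n − 1 = 2

Summary:
  λ = 4: algebraic multiplicity = 3, geometric multiplicity = 2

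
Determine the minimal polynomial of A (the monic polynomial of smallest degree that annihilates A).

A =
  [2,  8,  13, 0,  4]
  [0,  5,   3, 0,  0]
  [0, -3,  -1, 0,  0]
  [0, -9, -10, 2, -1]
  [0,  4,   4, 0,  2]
x^3 - 6*x^2 + 12*x - 8

The characteristic polynomial is χ_A(x) = (x - 2)^5, so the eigenvalues are known. The minimal polynomial is
  m_A(x) = Π_λ (x − λ)^{k_λ}
where k_λ is the size of the *largest* Jordan block for λ (equivalently, the smallest k with (A − λI)^k v = 0 for every generalised eigenvector v of λ).

  λ = 2: largest Jordan block has size 3, contributing (x − 2)^3

So m_A(x) = (x - 2)^3 = x^3 - 6*x^2 + 12*x - 8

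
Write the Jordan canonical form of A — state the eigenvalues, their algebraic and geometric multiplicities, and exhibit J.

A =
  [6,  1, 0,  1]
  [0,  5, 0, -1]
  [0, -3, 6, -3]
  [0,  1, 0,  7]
J_2(6) ⊕ J_1(6) ⊕ J_1(6)

The characteristic polynomial is
  det(x·I − A) = x^4 - 24*x^3 + 216*x^2 - 864*x + 1296 = (x - 6)^4

Eigenvalues and multiplicities (the geometric multiplicity of λ is n − rank(A − λI), which equals the number of Jordan blocks for λ):
  λ = 6: algebraic multiplicity = 4, geometric multiplicity = 3

Determining the block sizes for each eigenvalue:
  λ = 6: 3 blocks summing to 4 forces exactly one block of size 2 and the rest size 1 → block sizes [2, 1, 1]

Assembling the blocks gives a Jordan form
J =
  [6, 1, 0, 0]
  [0, 6, 0, 0]
  [0, 0, 6, 0]
  [0, 0, 0, 6]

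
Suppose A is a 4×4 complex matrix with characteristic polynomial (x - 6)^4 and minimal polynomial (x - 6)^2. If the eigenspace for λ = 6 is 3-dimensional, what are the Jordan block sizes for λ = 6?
Block sizes for λ = 6: [2, 1, 1]

Step 1 — from the characteristic polynomial, algebraic multiplicity of λ = 6 is 4. From dim ker(A − (6)·I) = 3, there are exactly 3 Jordan blocks for λ = 6.
Step 2 — from the minimal polynomial, the factor (x − 6)^2 tells us the largest block for λ = 6 has size 2.
Step 3 — with total size 4, 3 blocks, and largest block 2, the block sizes (in nonincreasing order) are [2, 1, 1].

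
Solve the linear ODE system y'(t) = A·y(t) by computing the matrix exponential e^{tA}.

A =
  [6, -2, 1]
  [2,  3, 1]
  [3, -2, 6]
e^{tA} =
  [t*exp(5*t) + exp(5*t), -2*t*exp(5*t), t*exp(5*t)]
  [t^2*exp(5*t)/2 + 2*t*exp(5*t), -t^2*exp(5*t) - 2*t*exp(5*t) + exp(5*t), t^2*exp(5*t)/2 + t*exp(5*t)]
  [t^2*exp(5*t) + 3*t*exp(5*t), -2*t^2*exp(5*t) - 2*t*exp(5*t), t^2*exp(5*t) + t*exp(5*t) + exp(5*t)]

Strategy: write A = P · J · P⁻¹ where J is a Jordan canonical form, so e^{tA} = P · e^{tJ} · P⁻¹, and e^{tJ} can be computed block-by-block.

A has Jordan form
J =
  [5, 1, 0]
  [0, 5, 1]
  [0, 0, 5]
(up to reordering of blocks).

Per-block formulas:
  For a 3×3 Jordan block J_3(5): exp(t · J_3(5)) = e^(5t)·(I + t·N + (t^2/2)·N^2), where N is the 3×3 nilpotent shift.

After assembling e^{tJ} and conjugating by P, we get:

e^{tA} =
  [t*exp(5*t) + exp(5*t), -2*t*exp(5*t), t*exp(5*t)]
  [t^2*exp(5*t)/2 + 2*t*exp(5*t), -t^2*exp(5*t) - 2*t*exp(5*t) + exp(5*t), t^2*exp(5*t)/2 + t*exp(5*t)]
  [t^2*exp(5*t) + 3*t*exp(5*t), -2*t^2*exp(5*t) - 2*t*exp(5*t), t^2*exp(5*t) + t*exp(5*t) + exp(5*t)]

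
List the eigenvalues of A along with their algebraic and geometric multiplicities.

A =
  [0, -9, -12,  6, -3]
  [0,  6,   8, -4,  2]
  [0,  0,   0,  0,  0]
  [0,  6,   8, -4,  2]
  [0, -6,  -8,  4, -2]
λ = 0: alg = 5, geom = 4

Step 1 — factor the characteristic polynomial to read off the algebraic multiplicities:
  χ_A(x) = x^5

Step 2 — compute geometric multiplicities via the rank-nullity identity g(λ) = n − rank(A − λI):
  rank(A − (0)·I) = 1, so dim ker(A − (0)·I) = n − 1 = 4

Summary:
  λ = 0: algebraic multiplicity = 5, geometric multiplicity = 4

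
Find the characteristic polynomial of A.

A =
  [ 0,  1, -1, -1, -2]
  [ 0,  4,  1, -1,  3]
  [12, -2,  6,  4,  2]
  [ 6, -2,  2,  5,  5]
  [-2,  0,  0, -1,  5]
x^5 - 20*x^4 + 160*x^3 - 640*x^2 + 1280*x - 1024

Expanding det(x·I − A) (e.g. by cofactor expansion or by noting that A is similar to its Jordan form J, which has the same characteristic polynomial as A) gives
  χ_A(x) = x^5 - 20*x^4 + 160*x^3 - 640*x^2 + 1280*x - 1024
which factors as (x - 4)^5. The eigenvalues (with algebraic multiplicities) are λ = 4 with multiplicity 5.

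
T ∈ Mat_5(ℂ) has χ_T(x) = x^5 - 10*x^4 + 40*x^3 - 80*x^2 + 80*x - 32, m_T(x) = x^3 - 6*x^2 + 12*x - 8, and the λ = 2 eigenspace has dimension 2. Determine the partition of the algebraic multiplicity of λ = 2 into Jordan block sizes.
Block sizes for λ = 2: [3, 2]

Step 1 — from the characteristic polynomial, algebraic multiplicity of λ = 2 is 5. From dim ker(T − (2)·I) = 2, there are exactly 2 Jordan blocks for λ = 2.
Step 2 — from the minimal polynomial, the factor (x − 2)^3 tells us the largest block for λ = 2 has size 3.
Step 3 — with total size 5, 2 blocks, and largest block 3, the block sizes (in nonincreasing order) are [3, 2].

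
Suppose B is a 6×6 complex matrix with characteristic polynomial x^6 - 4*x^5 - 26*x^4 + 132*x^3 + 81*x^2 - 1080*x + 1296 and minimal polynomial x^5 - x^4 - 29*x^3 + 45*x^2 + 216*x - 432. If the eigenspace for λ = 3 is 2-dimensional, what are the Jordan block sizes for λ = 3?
Block sizes for λ = 3: [3, 1]

Step 1 — from the characteristic polynomial, algebraic multiplicity of λ = 3 is 4. From dim ker(B − (3)·I) = 2, there are exactly 2 Jordan blocks for λ = 3.
Step 2 — from the minimal polynomial, the factor (x − 3)^3 tells us the largest block for λ = 3 has size 3.
Step 3 — with total size 4, 2 blocks, and largest block 3, the block sizes (in nonincreasing order) are [3, 1].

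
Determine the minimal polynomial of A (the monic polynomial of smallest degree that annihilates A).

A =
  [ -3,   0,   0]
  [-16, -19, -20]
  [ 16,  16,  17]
x^2 + 2*x - 3

The characteristic polynomial is χ_A(x) = (x - 1)*(x + 3)^2, so the eigenvalues are known. The minimal polynomial is
  m_A(x) = Π_λ (x − λ)^{k_λ}
where k_λ is the size of the *largest* Jordan block for λ (equivalently, the smallest k with (A − λI)^k v = 0 for every generalised eigenvector v of λ).

  λ = -3: largest Jordan block has size 1, contributing (x + 3)
  λ = 1: largest Jordan block has size 1, contributing (x − 1)

So m_A(x) = (x - 1)*(x + 3) = x^2 + 2*x - 3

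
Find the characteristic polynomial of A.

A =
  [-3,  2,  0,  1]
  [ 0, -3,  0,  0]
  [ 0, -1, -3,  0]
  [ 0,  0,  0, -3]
x^4 + 12*x^3 + 54*x^2 + 108*x + 81

Expanding det(x·I − A) (e.g. by cofactor expansion or by noting that A is similar to its Jordan form J, which has the same characteristic polynomial as A) gives
  χ_A(x) = x^4 + 12*x^3 + 54*x^2 + 108*x + 81
which factors as (x + 3)^4. The eigenvalues (with algebraic multiplicities) are λ = -3 with multiplicity 4.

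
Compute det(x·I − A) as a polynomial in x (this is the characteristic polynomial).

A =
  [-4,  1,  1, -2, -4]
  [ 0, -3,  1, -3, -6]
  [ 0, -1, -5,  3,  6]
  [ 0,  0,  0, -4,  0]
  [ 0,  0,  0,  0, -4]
x^5 + 20*x^4 + 160*x^3 + 640*x^2 + 1280*x + 1024

Expanding det(x·I − A) (e.g. by cofactor expansion or by noting that A is similar to its Jordan form J, which has the same characteristic polynomial as A) gives
  χ_A(x) = x^5 + 20*x^4 + 160*x^3 + 640*x^2 + 1280*x + 1024
which factors as (x + 4)^5. The eigenvalues (with algebraic multiplicities) are λ = -4 with multiplicity 5.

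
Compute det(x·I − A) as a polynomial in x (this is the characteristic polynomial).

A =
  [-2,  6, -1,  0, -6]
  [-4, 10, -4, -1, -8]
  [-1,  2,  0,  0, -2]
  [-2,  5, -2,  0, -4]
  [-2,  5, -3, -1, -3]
x^5 - 5*x^4 + 10*x^3 - 10*x^2 + 5*x - 1

Expanding det(x·I − A) (e.g. by cofactor expansion or by noting that A is similar to its Jordan form J, which has the same characteristic polynomial as A) gives
  χ_A(x) = x^5 - 5*x^4 + 10*x^3 - 10*x^2 + 5*x - 1
which factors as (x - 1)^5. The eigenvalues (with algebraic multiplicities) are λ = 1 with multiplicity 5.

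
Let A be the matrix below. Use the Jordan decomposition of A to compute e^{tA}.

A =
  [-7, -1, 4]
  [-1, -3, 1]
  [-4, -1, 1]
e^{tA} =
  [t^2*exp(-3*t)/2 - 4*t*exp(-3*t) + exp(-3*t), -t*exp(-3*t), -t^2*exp(-3*t)/2 + 4*t*exp(-3*t)]
  [-t*exp(-3*t), exp(-3*t), t*exp(-3*t)]
  [t^2*exp(-3*t)/2 - 4*t*exp(-3*t), -t*exp(-3*t), -t^2*exp(-3*t)/2 + 4*t*exp(-3*t) + exp(-3*t)]

Strategy: write A = P · J · P⁻¹ where J is a Jordan canonical form, so e^{tA} = P · e^{tJ} · P⁻¹, and e^{tJ} can be computed block-by-block.

A has Jordan form
J =
  [-3,  1,  0]
  [ 0, -3,  1]
  [ 0,  0, -3]
(up to reordering of blocks).

Per-block formulas:
  For a 3×3 Jordan block J_3(-3): exp(t · J_3(-3)) = e^(-3t)·(I + t·N + (t^2/2)·N^2), where N is the 3×3 nilpotent shift.

After assembling e^{tJ} and conjugating by P, we get:

e^{tA} =
  [t^2*exp(-3*t)/2 - 4*t*exp(-3*t) + exp(-3*t), -t*exp(-3*t), -t^2*exp(-3*t)/2 + 4*t*exp(-3*t)]
  [-t*exp(-3*t), exp(-3*t), t*exp(-3*t)]
  [t^2*exp(-3*t)/2 - 4*t*exp(-3*t), -t*exp(-3*t), -t^2*exp(-3*t)/2 + 4*t*exp(-3*t) + exp(-3*t)]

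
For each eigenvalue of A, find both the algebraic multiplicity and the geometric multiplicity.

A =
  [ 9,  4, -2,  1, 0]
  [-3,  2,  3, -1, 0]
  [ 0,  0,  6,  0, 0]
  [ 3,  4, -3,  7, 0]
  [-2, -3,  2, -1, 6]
λ = 6: alg = 5, geom = 2

Step 1 — factor the characteristic polynomial to read off the algebraic multiplicities:
  χ_A(x) = (x - 6)^5

Step 2 — compute geometric multiplicities via the rank-nullity identity g(λ) = n − rank(A − λI):
  rank(A − (6)·I) = 3, so dim ker(A − (6)·I) = n − 3 = 2

Summary:
  λ = 6: algebraic multiplicity = 5, geometric multiplicity = 2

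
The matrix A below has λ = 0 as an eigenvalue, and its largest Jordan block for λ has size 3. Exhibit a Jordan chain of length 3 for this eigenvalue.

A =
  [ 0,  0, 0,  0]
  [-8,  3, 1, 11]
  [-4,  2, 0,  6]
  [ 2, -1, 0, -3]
A Jordan chain for λ = 0 of length 3:
v_1 = (0, -6, -4, 2)ᵀ
v_2 = (0, -8, -4, 2)ᵀ
v_3 = (1, 0, 0, 0)ᵀ

Let N = A − (0)·I. We want v_3 with N^3 v_3 = 0 but N^2 v_3 ≠ 0; then v_{j-1} := N · v_j for j = 3, …, 2.

Pick v_3 = (1, 0, 0, 0)ᵀ.
Then v_2 = N · v_3 = (0, -8, -4, 2)ᵀ.
Then v_1 = N · v_2 = (0, -6, -4, 2)ᵀ.

Sanity check: (A − (0)·I) v_1 = (0, 0, 0, 0)ᵀ = 0. ✓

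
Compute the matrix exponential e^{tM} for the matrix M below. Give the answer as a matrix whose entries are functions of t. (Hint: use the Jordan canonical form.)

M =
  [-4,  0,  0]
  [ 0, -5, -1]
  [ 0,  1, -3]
e^{tM} =
  [exp(-4*t), 0, 0]
  [0, -t*exp(-4*t) + exp(-4*t), -t*exp(-4*t)]
  [0, t*exp(-4*t), t*exp(-4*t) + exp(-4*t)]

Strategy: write M = P · J · P⁻¹ where J is a Jordan canonical form, so e^{tM} = P · e^{tJ} · P⁻¹, and e^{tJ} can be computed block-by-block.

M has Jordan form
J =
  [-4,  1,  0]
  [ 0, -4,  0]
  [ 0,  0, -4]
(up to reordering of blocks).

Per-block formulas:
  For a 1×1 block at λ = -4: exp(t · [-4]) = [e^(-4t)].
  For a 2×2 Jordan block J_2(-4): exp(t · J_2(-4)) = e^(-4t)·(I + t·N), where N is the 2×2 nilpotent shift.

After assembling e^{tJ} and conjugating by P, we get:

e^{tM} =
  [exp(-4*t), 0, 0]
  [0, -t*exp(-4*t) + exp(-4*t), -t*exp(-4*t)]
  [0, t*exp(-4*t), t*exp(-4*t) + exp(-4*t)]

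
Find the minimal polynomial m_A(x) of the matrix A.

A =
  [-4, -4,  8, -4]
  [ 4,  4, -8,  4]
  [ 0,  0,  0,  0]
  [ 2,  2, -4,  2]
x^2 - 2*x

The characteristic polynomial is χ_A(x) = x^3*(x - 2), so the eigenvalues are known. The minimal polynomial is
  m_A(x) = Π_λ (x − λ)^{k_λ}
where k_λ is the size of the *largest* Jordan block for λ (equivalently, the smallest k with (A − λI)^k v = 0 for every generalised eigenvector v of λ).

  λ = 0: largest Jordan block has size 1, contributing (x − 0)
  λ = 2: largest Jordan block has size 1, contributing (x − 2)

So m_A(x) = x*(x - 2) = x^2 - 2*x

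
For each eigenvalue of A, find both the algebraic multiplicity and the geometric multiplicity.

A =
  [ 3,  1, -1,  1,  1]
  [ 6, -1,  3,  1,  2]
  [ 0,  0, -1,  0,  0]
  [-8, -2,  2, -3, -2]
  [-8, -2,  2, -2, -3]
λ = -1: alg = 5, geom = 3

Step 1 — factor the characteristic polynomial to read off the algebraic multiplicities:
  χ_A(x) = (x + 1)^5

Step 2 — compute geometric multiplicities via the rank-nullity identity g(λ) = n − rank(A − λI):
  rank(A − (-1)·I) = 2, so dim ker(A − (-1)·I) = n − 2 = 3

Summary:
  λ = -1: algebraic multiplicity = 5, geometric multiplicity = 3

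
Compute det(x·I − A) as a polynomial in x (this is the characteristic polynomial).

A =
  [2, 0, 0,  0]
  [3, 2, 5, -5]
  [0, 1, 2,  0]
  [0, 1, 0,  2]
x^4 - 8*x^3 + 24*x^2 - 32*x + 16

Expanding det(x·I − A) (e.g. by cofactor expansion or by noting that A is similar to its Jordan form J, which has the same characteristic polynomial as A) gives
  χ_A(x) = x^4 - 8*x^3 + 24*x^2 - 32*x + 16
which factors as (x - 2)^4. The eigenvalues (with algebraic multiplicities) are λ = 2 with multiplicity 4.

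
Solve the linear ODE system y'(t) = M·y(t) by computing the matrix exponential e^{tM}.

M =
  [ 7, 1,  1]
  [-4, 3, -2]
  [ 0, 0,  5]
e^{tM} =
  [2*t*exp(5*t) + exp(5*t), t*exp(5*t), t*exp(5*t)]
  [-4*t*exp(5*t), -2*t*exp(5*t) + exp(5*t), -2*t*exp(5*t)]
  [0, 0, exp(5*t)]

Strategy: write M = P · J · P⁻¹ where J is a Jordan canonical form, so e^{tM} = P · e^{tJ} · P⁻¹, and e^{tJ} can be computed block-by-block.

M has Jordan form
J =
  [5, 1, 0]
  [0, 5, 0]
  [0, 0, 5]
(up to reordering of blocks).

Per-block formulas:
  For a 1×1 block at λ = 5: exp(t · [5]) = [e^(5t)].
  For a 2×2 Jordan block J_2(5): exp(t · J_2(5)) = e^(5t)·(I + t·N), where N is the 2×2 nilpotent shift.

After assembling e^{tJ} and conjugating by P, we get:

e^{tM} =
  [2*t*exp(5*t) + exp(5*t), t*exp(5*t), t*exp(5*t)]
  [-4*t*exp(5*t), -2*t*exp(5*t) + exp(5*t), -2*t*exp(5*t)]
  [0, 0, exp(5*t)]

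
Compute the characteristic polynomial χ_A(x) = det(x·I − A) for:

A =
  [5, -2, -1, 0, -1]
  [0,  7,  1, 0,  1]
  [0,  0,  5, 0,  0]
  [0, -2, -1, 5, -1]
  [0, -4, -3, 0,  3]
x^5 - 25*x^4 + 250*x^3 - 1250*x^2 + 3125*x - 3125

Expanding det(x·I − A) (e.g. by cofactor expansion or by noting that A is similar to its Jordan form J, which has the same characteristic polynomial as A) gives
  χ_A(x) = x^5 - 25*x^4 + 250*x^3 - 1250*x^2 + 3125*x - 3125
which factors as (x - 5)^5. The eigenvalues (with algebraic multiplicities) are λ = 5 with multiplicity 5.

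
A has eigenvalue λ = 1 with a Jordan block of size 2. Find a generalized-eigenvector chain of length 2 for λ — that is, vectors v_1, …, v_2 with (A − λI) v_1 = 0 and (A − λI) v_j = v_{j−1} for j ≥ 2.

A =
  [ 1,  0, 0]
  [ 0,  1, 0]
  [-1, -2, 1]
A Jordan chain for λ = 1 of length 2:
v_1 = (0, 0, -1)ᵀ
v_2 = (1, 0, 0)ᵀ

Let N = A − (1)·I. We want v_2 with N^2 v_2 = 0 but N^1 v_2 ≠ 0; then v_{j-1} := N · v_j for j = 2, …, 2.

Pick v_2 = (1, 0, 0)ᵀ.
Then v_1 = N · v_2 = (0, 0, -1)ᵀ.

Sanity check: (A − (1)·I) v_1 = (0, 0, 0)ᵀ = 0. ✓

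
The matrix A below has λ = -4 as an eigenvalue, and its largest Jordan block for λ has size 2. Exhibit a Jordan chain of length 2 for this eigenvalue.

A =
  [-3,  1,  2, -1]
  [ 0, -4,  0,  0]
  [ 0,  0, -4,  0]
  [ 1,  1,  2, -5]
A Jordan chain for λ = -4 of length 2:
v_1 = (1, 0, 0, 1)ᵀ
v_2 = (1, 0, 0, 0)ᵀ

Let N = A − (-4)·I. We want v_2 with N^2 v_2 = 0 but N^1 v_2 ≠ 0; then v_{j-1} := N · v_j for j = 2, …, 2.

Pick v_2 = (1, 0, 0, 0)ᵀ.
Then v_1 = N · v_2 = (1, 0, 0, 1)ᵀ.

Sanity check: (A − (-4)·I) v_1 = (0, 0, 0, 0)ᵀ = 0. ✓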